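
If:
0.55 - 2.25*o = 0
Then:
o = 0.24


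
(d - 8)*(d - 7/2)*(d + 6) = d^3 - 11*d^2/2 - 41*d + 168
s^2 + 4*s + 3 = (s + 1)*(s + 3)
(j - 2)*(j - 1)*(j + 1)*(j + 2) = j^4 - 5*j^2 + 4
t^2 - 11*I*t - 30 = (t - 6*I)*(t - 5*I)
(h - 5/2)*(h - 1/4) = h^2 - 11*h/4 + 5/8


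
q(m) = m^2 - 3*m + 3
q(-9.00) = 111.00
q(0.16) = 2.55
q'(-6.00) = -15.00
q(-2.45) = 16.35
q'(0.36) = -2.28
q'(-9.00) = -21.00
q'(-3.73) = -10.46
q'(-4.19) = -11.38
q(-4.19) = 33.13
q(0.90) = 1.11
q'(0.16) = -2.68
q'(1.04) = -0.92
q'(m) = 2*m - 3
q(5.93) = 20.37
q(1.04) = 0.96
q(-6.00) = 57.00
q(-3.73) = 28.10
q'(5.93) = 8.86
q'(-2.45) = -7.90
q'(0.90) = -1.20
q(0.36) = 2.05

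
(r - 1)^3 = r^3 - 3*r^2 + 3*r - 1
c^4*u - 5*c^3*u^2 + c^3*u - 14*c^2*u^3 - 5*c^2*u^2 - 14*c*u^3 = c*(c - 7*u)*(c + 2*u)*(c*u + u)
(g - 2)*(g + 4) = g^2 + 2*g - 8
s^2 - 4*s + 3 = (s - 3)*(s - 1)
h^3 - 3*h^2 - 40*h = h*(h - 8)*(h + 5)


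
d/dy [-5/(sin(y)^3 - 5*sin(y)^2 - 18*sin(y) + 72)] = 5*(3*sin(y)^2 - 10*sin(y) - 18)*cos(y)/(sin(y)^3 - 5*sin(y)^2 - 18*sin(y) + 72)^2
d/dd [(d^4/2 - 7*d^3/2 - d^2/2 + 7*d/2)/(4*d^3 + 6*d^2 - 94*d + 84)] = (d^4 + 5*d^3 - 71*d^2 + 252*d + 147)/(2*(4*d^4 + 20*d^3 - 143*d^2 - 420*d + 1764))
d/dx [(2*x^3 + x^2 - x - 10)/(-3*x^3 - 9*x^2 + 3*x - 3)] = (-5*x^4 + 2*x^3 - 38*x^2 - 62*x + 11)/(3*(x^6 + 6*x^5 + 7*x^4 - 4*x^3 + 7*x^2 - 2*x + 1))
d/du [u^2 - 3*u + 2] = 2*u - 3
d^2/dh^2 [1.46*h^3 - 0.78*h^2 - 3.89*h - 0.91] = 8.76*h - 1.56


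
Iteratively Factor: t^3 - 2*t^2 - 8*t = (t)*(t^2 - 2*t - 8) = t*(t + 2)*(t - 4)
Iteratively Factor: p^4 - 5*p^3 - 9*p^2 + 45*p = (p - 3)*(p^3 - 2*p^2 - 15*p) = (p - 3)*(p + 3)*(p^2 - 5*p) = p*(p - 3)*(p + 3)*(p - 5)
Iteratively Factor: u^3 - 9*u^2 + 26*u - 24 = (u - 2)*(u^2 - 7*u + 12) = (u - 4)*(u - 2)*(u - 3)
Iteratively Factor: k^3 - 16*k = (k)*(k^2 - 16) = k*(k - 4)*(k + 4)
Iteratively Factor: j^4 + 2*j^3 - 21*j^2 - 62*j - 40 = (j + 4)*(j^3 - 2*j^2 - 13*j - 10) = (j - 5)*(j + 4)*(j^2 + 3*j + 2) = (j - 5)*(j + 1)*(j + 4)*(j + 2)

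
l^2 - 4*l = l*(l - 4)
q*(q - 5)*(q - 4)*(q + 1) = q^4 - 8*q^3 + 11*q^2 + 20*q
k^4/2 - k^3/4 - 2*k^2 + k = k*(k/2 + 1)*(k - 2)*(k - 1/2)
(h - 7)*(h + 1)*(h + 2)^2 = h^4 - 2*h^3 - 27*h^2 - 52*h - 28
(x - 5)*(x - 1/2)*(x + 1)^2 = x^4 - 7*x^3/2 - 15*x^2/2 - x/2 + 5/2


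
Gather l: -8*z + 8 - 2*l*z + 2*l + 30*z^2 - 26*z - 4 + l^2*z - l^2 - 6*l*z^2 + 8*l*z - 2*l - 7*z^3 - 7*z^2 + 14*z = l^2*(z - 1) + l*(-6*z^2 + 6*z) - 7*z^3 + 23*z^2 - 20*z + 4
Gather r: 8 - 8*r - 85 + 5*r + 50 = -3*r - 27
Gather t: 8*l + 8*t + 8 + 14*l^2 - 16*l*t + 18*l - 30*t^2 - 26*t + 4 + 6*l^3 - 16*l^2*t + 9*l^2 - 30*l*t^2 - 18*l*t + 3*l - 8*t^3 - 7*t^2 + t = 6*l^3 + 23*l^2 + 29*l - 8*t^3 + t^2*(-30*l - 37) + t*(-16*l^2 - 34*l - 17) + 12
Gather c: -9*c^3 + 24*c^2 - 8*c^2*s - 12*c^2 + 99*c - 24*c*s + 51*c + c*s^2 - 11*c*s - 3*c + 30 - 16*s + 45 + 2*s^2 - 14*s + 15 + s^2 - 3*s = -9*c^3 + c^2*(12 - 8*s) + c*(s^2 - 35*s + 147) + 3*s^2 - 33*s + 90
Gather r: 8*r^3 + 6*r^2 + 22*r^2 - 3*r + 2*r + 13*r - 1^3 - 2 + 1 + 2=8*r^3 + 28*r^2 + 12*r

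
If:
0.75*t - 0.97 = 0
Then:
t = 1.29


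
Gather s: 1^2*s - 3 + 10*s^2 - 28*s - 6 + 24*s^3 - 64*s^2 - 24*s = 24*s^3 - 54*s^2 - 51*s - 9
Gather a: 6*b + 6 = 6*b + 6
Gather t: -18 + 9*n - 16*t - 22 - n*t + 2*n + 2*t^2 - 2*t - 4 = 11*n + 2*t^2 + t*(-n - 18) - 44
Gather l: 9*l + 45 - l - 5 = 8*l + 40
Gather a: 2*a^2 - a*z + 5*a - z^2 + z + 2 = 2*a^2 + a*(5 - z) - z^2 + z + 2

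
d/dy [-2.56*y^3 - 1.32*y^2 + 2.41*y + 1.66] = -7.68*y^2 - 2.64*y + 2.41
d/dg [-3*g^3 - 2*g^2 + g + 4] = -9*g^2 - 4*g + 1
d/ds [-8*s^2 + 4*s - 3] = 4 - 16*s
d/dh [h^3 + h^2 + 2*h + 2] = 3*h^2 + 2*h + 2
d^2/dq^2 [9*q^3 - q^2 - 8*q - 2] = 54*q - 2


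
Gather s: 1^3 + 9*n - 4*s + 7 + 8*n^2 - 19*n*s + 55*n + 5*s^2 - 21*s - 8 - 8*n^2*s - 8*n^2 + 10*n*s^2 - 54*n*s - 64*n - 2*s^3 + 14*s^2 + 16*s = -2*s^3 + s^2*(10*n + 19) + s*(-8*n^2 - 73*n - 9)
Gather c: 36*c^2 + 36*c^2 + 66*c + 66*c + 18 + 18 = 72*c^2 + 132*c + 36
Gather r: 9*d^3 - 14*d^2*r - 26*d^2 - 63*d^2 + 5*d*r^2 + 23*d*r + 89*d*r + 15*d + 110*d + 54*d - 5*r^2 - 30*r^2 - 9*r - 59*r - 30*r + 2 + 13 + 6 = 9*d^3 - 89*d^2 + 179*d + r^2*(5*d - 35) + r*(-14*d^2 + 112*d - 98) + 21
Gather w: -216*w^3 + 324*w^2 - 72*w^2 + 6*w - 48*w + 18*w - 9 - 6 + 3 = -216*w^3 + 252*w^2 - 24*w - 12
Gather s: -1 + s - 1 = s - 2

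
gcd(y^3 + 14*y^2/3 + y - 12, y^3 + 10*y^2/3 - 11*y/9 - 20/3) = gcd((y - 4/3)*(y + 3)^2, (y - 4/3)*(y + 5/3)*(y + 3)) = y^2 + 5*y/3 - 4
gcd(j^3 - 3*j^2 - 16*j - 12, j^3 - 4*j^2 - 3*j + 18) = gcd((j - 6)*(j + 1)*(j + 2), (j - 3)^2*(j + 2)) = j + 2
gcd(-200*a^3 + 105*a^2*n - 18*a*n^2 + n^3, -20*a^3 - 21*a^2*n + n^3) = 5*a - n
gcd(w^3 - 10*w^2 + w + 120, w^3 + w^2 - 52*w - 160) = w - 8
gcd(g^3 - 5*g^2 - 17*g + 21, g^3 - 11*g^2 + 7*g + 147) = g^2 - 4*g - 21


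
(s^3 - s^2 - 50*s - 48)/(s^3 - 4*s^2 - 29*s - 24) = (s + 6)/(s + 3)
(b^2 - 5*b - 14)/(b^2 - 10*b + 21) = (b + 2)/(b - 3)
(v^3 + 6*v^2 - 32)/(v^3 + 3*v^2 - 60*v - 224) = (v^2 + 2*v - 8)/(v^2 - v - 56)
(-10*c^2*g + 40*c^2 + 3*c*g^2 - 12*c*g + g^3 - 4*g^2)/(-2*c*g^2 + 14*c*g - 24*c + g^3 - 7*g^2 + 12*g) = (5*c + g)/(g - 3)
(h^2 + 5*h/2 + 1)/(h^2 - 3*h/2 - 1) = (h + 2)/(h - 2)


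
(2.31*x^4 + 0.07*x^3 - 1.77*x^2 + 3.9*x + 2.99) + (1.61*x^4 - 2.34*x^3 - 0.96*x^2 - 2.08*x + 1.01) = 3.92*x^4 - 2.27*x^3 - 2.73*x^2 + 1.82*x + 4.0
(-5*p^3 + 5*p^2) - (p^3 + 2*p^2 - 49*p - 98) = -6*p^3 + 3*p^2 + 49*p + 98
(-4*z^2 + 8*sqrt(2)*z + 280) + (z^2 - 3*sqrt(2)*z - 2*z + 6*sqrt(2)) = -3*z^2 - 2*z + 5*sqrt(2)*z + 6*sqrt(2) + 280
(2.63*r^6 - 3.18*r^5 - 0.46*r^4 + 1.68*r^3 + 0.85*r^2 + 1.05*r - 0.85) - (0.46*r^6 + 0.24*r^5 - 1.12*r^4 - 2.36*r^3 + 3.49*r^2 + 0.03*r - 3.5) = 2.17*r^6 - 3.42*r^5 + 0.66*r^4 + 4.04*r^3 - 2.64*r^2 + 1.02*r + 2.65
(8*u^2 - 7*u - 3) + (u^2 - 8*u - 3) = 9*u^2 - 15*u - 6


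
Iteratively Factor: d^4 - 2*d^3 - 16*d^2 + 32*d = (d)*(d^3 - 2*d^2 - 16*d + 32) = d*(d + 4)*(d^2 - 6*d + 8) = d*(d - 4)*(d + 4)*(d - 2)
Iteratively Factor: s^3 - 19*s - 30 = (s + 3)*(s^2 - 3*s - 10) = (s - 5)*(s + 3)*(s + 2)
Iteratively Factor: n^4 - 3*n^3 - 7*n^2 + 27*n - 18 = (n - 3)*(n^3 - 7*n + 6) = (n - 3)*(n - 1)*(n^2 + n - 6) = (n - 3)*(n - 2)*(n - 1)*(n + 3)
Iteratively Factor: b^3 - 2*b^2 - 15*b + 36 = (b - 3)*(b^2 + b - 12) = (b - 3)^2*(b + 4)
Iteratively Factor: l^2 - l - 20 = (l + 4)*(l - 5)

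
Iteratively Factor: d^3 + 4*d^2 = (d)*(d^2 + 4*d) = d*(d + 4)*(d)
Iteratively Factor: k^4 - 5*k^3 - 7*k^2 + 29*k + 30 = (k + 1)*(k^3 - 6*k^2 - k + 30) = (k - 5)*(k + 1)*(k^2 - k - 6) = (k - 5)*(k + 1)*(k + 2)*(k - 3)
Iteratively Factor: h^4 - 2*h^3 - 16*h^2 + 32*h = (h - 4)*(h^3 + 2*h^2 - 8*h) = (h - 4)*(h + 4)*(h^2 - 2*h) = (h - 4)*(h - 2)*(h + 4)*(h)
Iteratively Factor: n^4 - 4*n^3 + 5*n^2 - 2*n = (n)*(n^3 - 4*n^2 + 5*n - 2) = n*(n - 2)*(n^2 - 2*n + 1) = n*(n - 2)*(n - 1)*(n - 1)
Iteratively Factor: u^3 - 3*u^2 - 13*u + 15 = (u - 1)*(u^2 - 2*u - 15) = (u - 1)*(u + 3)*(u - 5)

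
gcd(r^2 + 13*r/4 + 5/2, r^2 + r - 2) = r + 2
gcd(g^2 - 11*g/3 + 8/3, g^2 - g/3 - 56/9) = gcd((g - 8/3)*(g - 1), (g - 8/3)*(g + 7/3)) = g - 8/3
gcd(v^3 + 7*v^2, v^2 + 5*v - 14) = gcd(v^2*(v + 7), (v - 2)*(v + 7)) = v + 7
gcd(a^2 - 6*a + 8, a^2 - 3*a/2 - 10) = a - 4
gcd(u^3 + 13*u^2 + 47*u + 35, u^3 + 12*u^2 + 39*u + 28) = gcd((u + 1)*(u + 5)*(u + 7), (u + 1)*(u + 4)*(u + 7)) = u^2 + 8*u + 7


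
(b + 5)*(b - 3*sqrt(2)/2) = b^2 - 3*sqrt(2)*b/2 + 5*b - 15*sqrt(2)/2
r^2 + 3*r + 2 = (r + 1)*(r + 2)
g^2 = g^2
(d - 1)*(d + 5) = d^2 + 4*d - 5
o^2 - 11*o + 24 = (o - 8)*(o - 3)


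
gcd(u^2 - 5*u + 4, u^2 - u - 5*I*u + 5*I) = u - 1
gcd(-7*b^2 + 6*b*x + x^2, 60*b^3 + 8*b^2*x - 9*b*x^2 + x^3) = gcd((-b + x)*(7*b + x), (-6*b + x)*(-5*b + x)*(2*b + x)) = 1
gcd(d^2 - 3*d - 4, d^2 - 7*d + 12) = d - 4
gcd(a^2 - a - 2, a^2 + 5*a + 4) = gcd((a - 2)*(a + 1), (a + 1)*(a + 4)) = a + 1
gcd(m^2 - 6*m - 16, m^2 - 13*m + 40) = m - 8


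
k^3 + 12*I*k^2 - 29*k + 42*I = (k - I)*(k + 6*I)*(k + 7*I)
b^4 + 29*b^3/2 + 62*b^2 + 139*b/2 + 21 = (b + 1/2)*(b + 1)*(b + 6)*(b + 7)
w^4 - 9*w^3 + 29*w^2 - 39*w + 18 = (w - 3)^2*(w - 2)*(w - 1)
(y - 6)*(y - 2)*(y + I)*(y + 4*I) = y^4 - 8*y^3 + 5*I*y^3 + 8*y^2 - 40*I*y^2 + 32*y + 60*I*y - 48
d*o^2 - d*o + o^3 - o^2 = o*(d + o)*(o - 1)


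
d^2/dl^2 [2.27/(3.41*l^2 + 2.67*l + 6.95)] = (-52.791574*l^2 - 41.335338*l + 2.27*(6.82*l + 2.67)*(13.64*l + 5.34) - 107.59573)/(3.41*l^2 + 2.67*l + 6.95)^3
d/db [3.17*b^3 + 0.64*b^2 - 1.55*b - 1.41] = 9.51*b^2 + 1.28*b - 1.55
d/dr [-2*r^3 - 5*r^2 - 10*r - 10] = -6*r^2 - 10*r - 10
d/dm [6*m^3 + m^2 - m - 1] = 18*m^2 + 2*m - 1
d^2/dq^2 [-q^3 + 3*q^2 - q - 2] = 6 - 6*q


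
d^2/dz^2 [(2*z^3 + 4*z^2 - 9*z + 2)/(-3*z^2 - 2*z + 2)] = 34*z*(5*z^2 - 6*z + 6)/(27*z^6 + 54*z^5 - 18*z^4 - 64*z^3 + 12*z^2 + 24*z - 8)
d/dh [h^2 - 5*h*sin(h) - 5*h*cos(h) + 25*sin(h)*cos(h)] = -5*sqrt(2)*h*cos(h + pi/4) + 2*h - 5*sqrt(2)*sin(h + pi/4) + 25*cos(2*h)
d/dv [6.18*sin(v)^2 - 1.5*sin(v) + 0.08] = (12.36*sin(v) - 1.5)*cos(v)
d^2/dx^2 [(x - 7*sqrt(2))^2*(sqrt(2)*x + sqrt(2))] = 6*sqrt(2)*x - 56 + 2*sqrt(2)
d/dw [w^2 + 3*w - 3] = 2*w + 3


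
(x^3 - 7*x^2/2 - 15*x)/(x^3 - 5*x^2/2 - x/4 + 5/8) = 4*x*(2*x^2 - 7*x - 30)/(8*x^3 - 20*x^2 - 2*x + 5)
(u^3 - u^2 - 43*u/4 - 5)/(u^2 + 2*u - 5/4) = (2*u^2 - 7*u - 4)/(2*u - 1)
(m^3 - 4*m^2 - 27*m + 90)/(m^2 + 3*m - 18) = (m^2 - m - 30)/(m + 6)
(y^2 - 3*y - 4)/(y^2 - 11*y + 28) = (y + 1)/(y - 7)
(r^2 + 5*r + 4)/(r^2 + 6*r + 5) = (r + 4)/(r + 5)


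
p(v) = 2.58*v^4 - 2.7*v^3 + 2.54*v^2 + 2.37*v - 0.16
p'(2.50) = 125.70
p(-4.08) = 930.75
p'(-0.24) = 0.54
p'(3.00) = 223.35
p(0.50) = 1.48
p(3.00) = 165.89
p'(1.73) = 40.35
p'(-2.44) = -208.17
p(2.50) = 80.23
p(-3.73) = 665.86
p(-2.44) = 139.85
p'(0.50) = 4.18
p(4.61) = 965.48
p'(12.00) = 16729.89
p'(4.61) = 864.72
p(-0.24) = -0.54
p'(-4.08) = -854.10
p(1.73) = 20.67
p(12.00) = 49227.32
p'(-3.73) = -664.83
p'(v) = 10.32*v^3 - 8.1*v^2 + 5.08*v + 2.37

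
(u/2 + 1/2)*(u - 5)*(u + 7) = u^3/2 + 3*u^2/2 - 33*u/2 - 35/2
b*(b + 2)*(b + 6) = b^3 + 8*b^2 + 12*b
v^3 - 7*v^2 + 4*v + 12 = (v - 6)*(v - 2)*(v + 1)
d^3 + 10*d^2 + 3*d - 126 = (d - 3)*(d + 6)*(d + 7)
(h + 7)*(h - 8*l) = h^2 - 8*h*l + 7*h - 56*l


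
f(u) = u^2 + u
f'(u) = 2*u + 1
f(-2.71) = 4.63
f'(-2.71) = -4.42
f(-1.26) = 0.33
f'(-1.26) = -1.52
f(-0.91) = -0.08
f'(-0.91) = -0.82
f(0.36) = 0.49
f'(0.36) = 1.72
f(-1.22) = 0.27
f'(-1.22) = -1.44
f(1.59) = 4.12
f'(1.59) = 4.18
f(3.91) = 19.20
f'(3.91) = 8.82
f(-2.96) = 5.80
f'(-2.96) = -4.92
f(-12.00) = 132.00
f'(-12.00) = -23.00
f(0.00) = 0.00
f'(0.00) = 1.00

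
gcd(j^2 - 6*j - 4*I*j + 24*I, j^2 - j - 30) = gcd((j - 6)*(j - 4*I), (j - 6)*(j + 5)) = j - 6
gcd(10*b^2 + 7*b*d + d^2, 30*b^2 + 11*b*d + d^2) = 5*b + d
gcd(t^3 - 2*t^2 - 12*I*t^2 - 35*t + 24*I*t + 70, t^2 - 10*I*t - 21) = t - 7*I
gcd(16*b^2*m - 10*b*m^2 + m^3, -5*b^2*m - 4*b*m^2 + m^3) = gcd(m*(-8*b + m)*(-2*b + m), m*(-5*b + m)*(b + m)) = m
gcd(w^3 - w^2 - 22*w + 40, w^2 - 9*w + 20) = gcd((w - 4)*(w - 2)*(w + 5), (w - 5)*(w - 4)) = w - 4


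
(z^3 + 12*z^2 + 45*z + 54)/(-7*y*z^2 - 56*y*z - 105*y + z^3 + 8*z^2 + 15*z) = (-z^2 - 9*z - 18)/(7*y*z + 35*y - z^2 - 5*z)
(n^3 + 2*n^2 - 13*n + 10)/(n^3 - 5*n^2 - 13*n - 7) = (-n^3 - 2*n^2 + 13*n - 10)/(-n^3 + 5*n^2 + 13*n + 7)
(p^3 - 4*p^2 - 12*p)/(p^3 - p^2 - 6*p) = (p - 6)/(p - 3)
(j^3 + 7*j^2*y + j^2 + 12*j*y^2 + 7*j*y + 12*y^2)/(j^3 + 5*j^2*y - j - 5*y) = (j^2 + 7*j*y + 12*y^2)/(j^2 + 5*j*y - j - 5*y)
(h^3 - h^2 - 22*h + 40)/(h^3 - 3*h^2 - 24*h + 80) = (h - 2)/(h - 4)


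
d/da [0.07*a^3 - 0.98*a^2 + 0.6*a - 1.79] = 0.21*a^2 - 1.96*a + 0.6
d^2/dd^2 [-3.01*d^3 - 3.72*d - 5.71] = -18.06*d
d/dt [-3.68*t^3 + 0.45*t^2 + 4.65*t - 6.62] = -11.04*t^2 + 0.9*t + 4.65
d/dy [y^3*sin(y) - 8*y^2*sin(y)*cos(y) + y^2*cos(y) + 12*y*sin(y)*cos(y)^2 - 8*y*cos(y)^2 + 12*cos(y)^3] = y^3*cos(y) + 2*y^2*sin(y) - 16*y^2*cos(y)^2 + 8*y^2 + 36*y*cos(y)^3 - 22*y*cos(y) - 24*sin(y)*cos(y)^2 - 8*cos(y)^2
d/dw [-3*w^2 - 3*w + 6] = -6*w - 3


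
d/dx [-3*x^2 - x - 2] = -6*x - 1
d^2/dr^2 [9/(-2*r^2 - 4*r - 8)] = 9*(r^2 + 2*r - 4*(r + 1)^2 + 4)/(r^2 + 2*r + 4)^3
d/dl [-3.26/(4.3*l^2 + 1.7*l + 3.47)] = (28.036*l + 5.542)/(4.3*l^2 + 1.7*l + 3.47)^2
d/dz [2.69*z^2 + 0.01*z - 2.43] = 5.38*z + 0.01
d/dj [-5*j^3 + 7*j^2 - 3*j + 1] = -15*j^2 + 14*j - 3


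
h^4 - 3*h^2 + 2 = (h - 1)*(h + 1)*(h - sqrt(2))*(h + sqrt(2))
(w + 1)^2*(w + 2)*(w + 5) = w^4 + 9*w^3 + 25*w^2 + 27*w + 10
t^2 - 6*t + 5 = (t - 5)*(t - 1)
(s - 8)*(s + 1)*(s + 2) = s^3 - 5*s^2 - 22*s - 16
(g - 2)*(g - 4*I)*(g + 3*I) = g^3 - 2*g^2 - I*g^2 + 12*g + 2*I*g - 24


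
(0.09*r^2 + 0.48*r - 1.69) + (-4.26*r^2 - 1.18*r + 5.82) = -4.17*r^2 - 0.7*r + 4.13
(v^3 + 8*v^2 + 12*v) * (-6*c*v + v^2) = -6*c*v^4 - 48*c*v^3 - 72*c*v^2 + v^5 + 8*v^4 + 12*v^3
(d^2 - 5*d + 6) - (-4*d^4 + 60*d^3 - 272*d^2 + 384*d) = 4*d^4 - 60*d^3 + 273*d^2 - 389*d + 6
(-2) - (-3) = 1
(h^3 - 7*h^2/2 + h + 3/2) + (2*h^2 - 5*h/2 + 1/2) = h^3 - 3*h^2/2 - 3*h/2 + 2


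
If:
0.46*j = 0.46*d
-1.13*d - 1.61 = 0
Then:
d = -1.42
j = -1.42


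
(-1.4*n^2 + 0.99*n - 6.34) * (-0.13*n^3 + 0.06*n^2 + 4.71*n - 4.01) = 0.182*n^5 - 0.2127*n^4 - 5.7104*n^3 + 9.8965*n^2 - 33.8313*n + 25.4234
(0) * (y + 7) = 0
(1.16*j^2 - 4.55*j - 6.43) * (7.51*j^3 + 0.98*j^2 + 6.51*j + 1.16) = 8.7116*j^5 - 33.0337*j^4 - 45.1967*j^3 - 34.5763*j^2 - 47.1373*j - 7.4588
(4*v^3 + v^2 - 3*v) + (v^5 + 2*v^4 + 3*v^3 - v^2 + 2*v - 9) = v^5 + 2*v^4 + 7*v^3 - v - 9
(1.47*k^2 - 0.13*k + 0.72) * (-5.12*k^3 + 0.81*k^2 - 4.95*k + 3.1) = -7.5264*k^5 + 1.8563*k^4 - 11.0682*k^3 + 5.7837*k^2 - 3.967*k + 2.232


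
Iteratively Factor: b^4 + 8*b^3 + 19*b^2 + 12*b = (b + 3)*(b^3 + 5*b^2 + 4*b) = b*(b + 3)*(b^2 + 5*b + 4) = b*(b + 3)*(b + 4)*(b + 1)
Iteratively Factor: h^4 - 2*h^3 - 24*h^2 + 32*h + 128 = (h + 4)*(h^3 - 6*h^2 + 32) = (h + 2)*(h + 4)*(h^2 - 8*h + 16) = (h - 4)*(h + 2)*(h + 4)*(h - 4)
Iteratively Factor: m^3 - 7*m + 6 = (m + 3)*(m^2 - 3*m + 2) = (m - 1)*(m + 3)*(m - 2)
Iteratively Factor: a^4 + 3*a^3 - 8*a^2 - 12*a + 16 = (a + 4)*(a^3 - a^2 - 4*a + 4) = (a - 1)*(a + 4)*(a^2 - 4) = (a - 1)*(a + 2)*(a + 4)*(a - 2)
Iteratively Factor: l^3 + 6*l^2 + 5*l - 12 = (l + 4)*(l^2 + 2*l - 3) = (l + 3)*(l + 4)*(l - 1)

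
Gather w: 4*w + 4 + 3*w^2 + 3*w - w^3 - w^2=-w^3 + 2*w^2 + 7*w + 4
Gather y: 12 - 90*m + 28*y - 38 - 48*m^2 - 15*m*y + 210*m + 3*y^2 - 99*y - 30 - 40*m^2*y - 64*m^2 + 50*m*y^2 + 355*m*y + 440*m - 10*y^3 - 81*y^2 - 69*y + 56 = -112*m^2 + 560*m - 10*y^3 + y^2*(50*m - 78) + y*(-40*m^2 + 340*m - 140)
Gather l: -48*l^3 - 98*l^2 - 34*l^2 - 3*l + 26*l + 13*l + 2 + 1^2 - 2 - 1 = -48*l^3 - 132*l^2 + 36*l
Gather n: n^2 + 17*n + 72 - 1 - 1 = n^2 + 17*n + 70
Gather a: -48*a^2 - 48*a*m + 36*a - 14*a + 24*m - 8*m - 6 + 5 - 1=-48*a^2 + a*(22 - 48*m) + 16*m - 2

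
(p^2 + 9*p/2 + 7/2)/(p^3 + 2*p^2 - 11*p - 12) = (p + 7/2)/(p^2 + p - 12)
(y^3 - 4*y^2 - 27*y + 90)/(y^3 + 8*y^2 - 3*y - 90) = (y - 6)/(y + 6)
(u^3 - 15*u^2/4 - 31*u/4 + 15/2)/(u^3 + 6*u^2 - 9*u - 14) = (4*u^3 - 15*u^2 - 31*u + 30)/(4*(u^3 + 6*u^2 - 9*u - 14))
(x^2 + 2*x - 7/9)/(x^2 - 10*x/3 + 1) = (x + 7/3)/(x - 3)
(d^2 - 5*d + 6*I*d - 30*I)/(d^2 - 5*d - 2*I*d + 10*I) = (d + 6*I)/(d - 2*I)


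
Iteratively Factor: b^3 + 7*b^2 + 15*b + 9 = (b + 3)*(b^2 + 4*b + 3) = (b + 1)*(b + 3)*(b + 3)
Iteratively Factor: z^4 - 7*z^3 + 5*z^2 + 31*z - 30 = (z - 1)*(z^3 - 6*z^2 - z + 30) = (z - 5)*(z - 1)*(z^2 - z - 6) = (z - 5)*(z - 1)*(z + 2)*(z - 3)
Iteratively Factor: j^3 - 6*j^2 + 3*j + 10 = (j + 1)*(j^2 - 7*j + 10) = (j - 5)*(j + 1)*(j - 2)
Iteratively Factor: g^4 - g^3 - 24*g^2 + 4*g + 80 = (g - 5)*(g^3 + 4*g^2 - 4*g - 16) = (g - 5)*(g - 2)*(g^2 + 6*g + 8) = (g - 5)*(g - 2)*(g + 4)*(g + 2)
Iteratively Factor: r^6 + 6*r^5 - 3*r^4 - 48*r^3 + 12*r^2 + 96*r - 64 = (r + 4)*(r^5 + 2*r^4 - 11*r^3 - 4*r^2 + 28*r - 16) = (r - 1)*(r + 4)*(r^4 + 3*r^3 - 8*r^2 - 12*r + 16) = (r - 1)^2*(r + 4)*(r^3 + 4*r^2 - 4*r - 16) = (r - 1)^2*(r + 2)*(r + 4)*(r^2 + 2*r - 8) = (r - 1)^2*(r + 2)*(r + 4)^2*(r - 2)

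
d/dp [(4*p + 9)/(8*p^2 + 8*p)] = (-4*p^2 - 18*p - 9)/(8*p^2*(p^2 + 2*p + 1))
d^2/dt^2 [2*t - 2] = 0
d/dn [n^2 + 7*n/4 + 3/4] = 2*n + 7/4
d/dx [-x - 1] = -1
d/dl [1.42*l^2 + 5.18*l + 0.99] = 2.84*l + 5.18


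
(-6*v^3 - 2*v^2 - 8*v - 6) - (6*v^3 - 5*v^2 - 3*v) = -12*v^3 + 3*v^2 - 5*v - 6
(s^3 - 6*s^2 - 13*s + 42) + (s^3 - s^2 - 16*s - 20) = 2*s^3 - 7*s^2 - 29*s + 22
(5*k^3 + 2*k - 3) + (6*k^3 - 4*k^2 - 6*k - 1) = 11*k^3 - 4*k^2 - 4*k - 4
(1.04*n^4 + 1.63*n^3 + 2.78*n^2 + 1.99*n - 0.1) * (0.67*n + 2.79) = 0.6968*n^5 + 3.9937*n^4 + 6.4103*n^3 + 9.0895*n^2 + 5.4851*n - 0.279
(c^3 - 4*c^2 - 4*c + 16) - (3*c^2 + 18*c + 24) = c^3 - 7*c^2 - 22*c - 8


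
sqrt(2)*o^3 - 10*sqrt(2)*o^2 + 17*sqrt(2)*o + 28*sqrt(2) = (o - 7)*(o - 4)*(sqrt(2)*o + sqrt(2))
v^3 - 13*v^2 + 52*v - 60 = (v - 6)*(v - 5)*(v - 2)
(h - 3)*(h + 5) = h^2 + 2*h - 15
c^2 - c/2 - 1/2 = (c - 1)*(c + 1/2)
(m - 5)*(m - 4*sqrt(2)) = m^2 - 4*sqrt(2)*m - 5*m + 20*sqrt(2)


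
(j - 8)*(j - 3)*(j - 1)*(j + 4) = j^4 - 8*j^3 - 13*j^2 + 116*j - 96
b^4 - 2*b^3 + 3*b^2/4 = b^2*(b - 3/2)*(b - 1/2)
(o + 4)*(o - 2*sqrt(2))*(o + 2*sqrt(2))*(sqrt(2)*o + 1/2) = sqrt(2)*o^4 + o^3/2 + 4*sqrt(2)*o^3 - 8*sqrt(2)*o^2 + 2*o^2 - 32*sqrt(2)*o - 4*o - 16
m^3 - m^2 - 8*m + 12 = (m - 2)^2*(m + 3)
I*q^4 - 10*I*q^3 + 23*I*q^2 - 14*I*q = q*(q - 7)*(q - 2)*(I*q - I)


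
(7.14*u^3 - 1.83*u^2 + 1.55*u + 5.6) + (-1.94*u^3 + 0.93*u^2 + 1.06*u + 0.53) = 5.2*u^3 - 0.9*u^2 + 2.61*u + 6.13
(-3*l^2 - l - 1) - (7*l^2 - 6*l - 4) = -10*l^2 + 5*l + 3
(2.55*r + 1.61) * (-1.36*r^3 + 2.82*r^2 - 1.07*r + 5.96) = -3.468*r^4 + 5.0014*r^3 + 1.8117*r^2 + 13.4753*r + 9.5956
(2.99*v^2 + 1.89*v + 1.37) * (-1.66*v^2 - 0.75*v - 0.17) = -4.9634*v^4 - 5.3799*v^3 - 4.2*v^2 - 1.3488*v - 0.2329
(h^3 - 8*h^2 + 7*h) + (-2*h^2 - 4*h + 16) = h^3 - 10*h^2 + 3*h + 16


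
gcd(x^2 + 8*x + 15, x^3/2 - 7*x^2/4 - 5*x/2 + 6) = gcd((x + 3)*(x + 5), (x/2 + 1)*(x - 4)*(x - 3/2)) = 1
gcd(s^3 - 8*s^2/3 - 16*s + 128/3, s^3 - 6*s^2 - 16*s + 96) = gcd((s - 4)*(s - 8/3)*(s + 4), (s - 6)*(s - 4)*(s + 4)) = s^2 - 16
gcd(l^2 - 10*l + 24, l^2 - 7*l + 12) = l - 4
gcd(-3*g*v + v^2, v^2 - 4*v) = v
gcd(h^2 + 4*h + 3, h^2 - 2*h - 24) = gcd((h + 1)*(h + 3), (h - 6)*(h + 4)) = 1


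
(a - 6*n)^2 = a^2 - 12*a*n + 36*n^2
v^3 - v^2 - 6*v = v*(v - 3)*(v + 2)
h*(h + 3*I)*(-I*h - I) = -I*h^3 + 3*h^2 - I*h^2 + 3*h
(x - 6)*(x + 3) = x^2 - 3*x - 18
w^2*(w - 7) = w^3 - 7*w^2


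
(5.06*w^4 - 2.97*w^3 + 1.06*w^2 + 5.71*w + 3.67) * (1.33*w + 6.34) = 6.7298*w^5 + 28.1303*w^4 - 17.42*w^3 + 14.3147*w^2 + 41.0825*w + 23.2678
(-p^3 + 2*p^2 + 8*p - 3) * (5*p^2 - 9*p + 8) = -5*p^5 + 19*p^4 + 14*p^3 - 71*p^2 + 91*p - 24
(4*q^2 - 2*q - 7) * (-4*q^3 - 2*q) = -16*q^5 + 8*q^4 + 20*q^3 + 4*q^2 + 14*q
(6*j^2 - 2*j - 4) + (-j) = 6*j^2 - 3*j - 4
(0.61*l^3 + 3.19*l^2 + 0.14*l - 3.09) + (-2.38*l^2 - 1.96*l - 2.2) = 0.61*l^3 + 0.81*l^2 - 1.82*l - 5.29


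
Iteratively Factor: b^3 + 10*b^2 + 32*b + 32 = (b + 2)*(b^2 + 8*b + 16) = (b + 2)*(b + 4)*(b + 4)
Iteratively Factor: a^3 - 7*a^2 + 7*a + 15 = (a - 3)*(a^2 - 4*a - 5) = (a - 5)*(a - 3)*(a + 1)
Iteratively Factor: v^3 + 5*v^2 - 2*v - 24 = (v + 4)*(v^2 + v - 6) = (v - 2)*(v + 4)*(v + 3)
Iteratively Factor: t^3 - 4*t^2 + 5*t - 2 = (t - 1)*(t^2 - 3*t + 2) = (t - 1)^2*(t - 2)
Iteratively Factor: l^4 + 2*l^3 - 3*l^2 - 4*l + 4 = (l + 2)*(l^3 - 3*l + 2) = (l - 1)*(l + 2)*(l^2 + l - 2) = (l - 1)^2*(l + 2)*(l + 2)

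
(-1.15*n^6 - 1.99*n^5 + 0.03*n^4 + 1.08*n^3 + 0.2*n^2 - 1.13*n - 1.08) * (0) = 0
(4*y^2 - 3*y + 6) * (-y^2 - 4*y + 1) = -4*y^4 - 13*y^3 + 10*y^2 - 27*y + 6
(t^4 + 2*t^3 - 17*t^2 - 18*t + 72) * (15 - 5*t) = -5*t^5 + 5*t^4 + 115*t^3 - 165*t^2 - 630*t + 1080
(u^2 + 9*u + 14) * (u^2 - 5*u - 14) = u^4 + 4*u^3 - 45*u^2 - 196*u - 196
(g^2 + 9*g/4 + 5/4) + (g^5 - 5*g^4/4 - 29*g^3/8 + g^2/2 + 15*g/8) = g^5 - 5*g^4/4 - 29*g^3/8 + 3*g^2/2 + 33*g/8 + 5/4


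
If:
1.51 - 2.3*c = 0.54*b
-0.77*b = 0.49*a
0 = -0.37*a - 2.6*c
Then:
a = -2.25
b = 1.43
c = 0.32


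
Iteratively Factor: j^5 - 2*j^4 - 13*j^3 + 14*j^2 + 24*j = (j - 2)*(j^4 - 13*j^2 - 12*j) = (j - 2)*(j + 1)*(j^3 - j^2 - 12*j) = (j - 4)*(j - 2)*(j + 1)*(j^2 + 3*j) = (j - 4)*(j - 2)*(j + 1)*(j + 3)*(j)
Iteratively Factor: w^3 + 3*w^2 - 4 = (w + 2)*(w^2 + w - 2) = (w + 2)^2*(w - 1)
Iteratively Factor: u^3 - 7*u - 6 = (u - 3)*(u^2 + 3*u + 2) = (u - 3)*(u + 1)*(u + 2)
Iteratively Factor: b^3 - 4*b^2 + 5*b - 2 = (b - 2)*(b^2 - 2*b + 1) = (b - 2)*(b - 1)*(b - 1)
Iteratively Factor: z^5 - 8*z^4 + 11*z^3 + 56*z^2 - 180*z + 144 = (z - 2)*(z^4 - 6*z^3 - z^2 + 54*z - 72) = (z - 2)^2*(z^3 - 4*z^2 - 9*z + 36) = (z - 2)^2*(z + 3)*(z^2 - 7*z + 12) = (z - 4)*(z - 2)^2*(z + 3)*(z - 3)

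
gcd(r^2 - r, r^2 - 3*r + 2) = r - 1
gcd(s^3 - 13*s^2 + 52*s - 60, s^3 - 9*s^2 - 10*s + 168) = s - 6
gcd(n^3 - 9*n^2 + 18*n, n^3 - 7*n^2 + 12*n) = n^2 - 3*n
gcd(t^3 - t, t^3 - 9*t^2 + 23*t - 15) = t - 1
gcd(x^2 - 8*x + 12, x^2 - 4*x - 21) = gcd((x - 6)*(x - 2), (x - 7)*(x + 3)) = 1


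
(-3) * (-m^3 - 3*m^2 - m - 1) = 3*m^3 + 9*m^2 + 3*m + 3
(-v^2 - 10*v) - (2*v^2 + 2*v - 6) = -3*v^2 - 12*v + 6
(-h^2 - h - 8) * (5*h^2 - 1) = -5*h^4 - 5*h^3 - 39*h^2 + h + 8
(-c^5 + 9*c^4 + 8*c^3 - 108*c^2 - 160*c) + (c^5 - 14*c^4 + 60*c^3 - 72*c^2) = -5*c^4 + 68*c^3 - 180*c^2 - 160*c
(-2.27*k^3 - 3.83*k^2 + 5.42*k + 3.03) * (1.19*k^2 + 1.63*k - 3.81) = -2.7013*k^5 - 8.2578*k^4 + 8.8556*k^3 + 27.0326*k^2 - 15.7113*k - 11.5443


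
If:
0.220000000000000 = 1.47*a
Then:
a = 0.15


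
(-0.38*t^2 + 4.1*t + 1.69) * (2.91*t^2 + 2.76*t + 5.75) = -1.1058*t^4 + 10.8822*t^3 + 14.0489*t^2 + 28.2394*t + 9.7175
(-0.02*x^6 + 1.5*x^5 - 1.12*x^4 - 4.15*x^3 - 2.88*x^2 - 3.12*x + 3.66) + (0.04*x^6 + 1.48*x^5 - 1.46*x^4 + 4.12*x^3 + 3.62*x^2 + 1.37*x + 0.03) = 0.02*x^6 + 2.98*x^5 - 2.58*x^4 - 0.0300000000000002*x^3 + 0.74*x^2 - 1.75*x + 3.69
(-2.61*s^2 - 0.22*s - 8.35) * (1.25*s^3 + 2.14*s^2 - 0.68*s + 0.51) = -3.2625*s^5 - 5.8604*s^4 - 9.1335*s^3 - 19.0505*s^2 + 5.5658*s - 4.2585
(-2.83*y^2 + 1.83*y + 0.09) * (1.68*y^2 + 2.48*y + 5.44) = -4.7544*y^4 - 3.944*y^3 - 10.7056*y^2 + 10.1784*y + 0.4896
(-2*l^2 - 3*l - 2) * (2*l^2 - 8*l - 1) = -4*l^4 + 10*l^3 + 22*l^2 + 19*l + 2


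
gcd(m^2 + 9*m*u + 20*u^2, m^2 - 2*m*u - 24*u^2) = m + 4*u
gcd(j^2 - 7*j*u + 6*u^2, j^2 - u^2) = -j + u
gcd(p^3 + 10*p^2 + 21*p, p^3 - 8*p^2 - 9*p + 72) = p + 3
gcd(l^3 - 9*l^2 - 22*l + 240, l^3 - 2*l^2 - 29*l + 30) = l^2 - l - 30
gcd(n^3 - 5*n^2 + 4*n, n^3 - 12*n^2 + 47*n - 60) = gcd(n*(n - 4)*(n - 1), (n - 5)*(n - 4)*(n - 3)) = n - 4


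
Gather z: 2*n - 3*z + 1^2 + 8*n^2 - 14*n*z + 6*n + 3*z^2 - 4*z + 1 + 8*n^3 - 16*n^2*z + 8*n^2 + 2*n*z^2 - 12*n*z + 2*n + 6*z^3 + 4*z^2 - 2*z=8*n^3 + 16*n^2 + 10*n + 6*z^3 + z^2*(2*n + 7) + z*(-16*n^2 - 26*n - 9) + 2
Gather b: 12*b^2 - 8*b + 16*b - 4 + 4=12*b^2 + 8*b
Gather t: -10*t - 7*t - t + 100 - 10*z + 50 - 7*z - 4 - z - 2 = -18*t - 18*z + 144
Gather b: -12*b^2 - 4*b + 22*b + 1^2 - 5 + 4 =-12*b^2 + 18*b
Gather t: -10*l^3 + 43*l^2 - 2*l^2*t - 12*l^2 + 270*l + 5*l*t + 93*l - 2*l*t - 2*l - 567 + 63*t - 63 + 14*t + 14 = -10*l^3 + 31*l^2 + 361*l + t*(-2*l^2 + 3*l + 77) - 616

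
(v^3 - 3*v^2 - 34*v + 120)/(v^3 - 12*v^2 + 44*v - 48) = (v^2 + v - 30)/(v^2 - 8*v + 12)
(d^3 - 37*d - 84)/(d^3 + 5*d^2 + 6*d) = (d^2 - 3*d - 28)/(d*(d + 2))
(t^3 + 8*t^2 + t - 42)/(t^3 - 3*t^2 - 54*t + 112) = (t + 3)/(t - 8)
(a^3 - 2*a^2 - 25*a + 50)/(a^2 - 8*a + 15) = (a^2 + 3*a - 10)/(a - 3)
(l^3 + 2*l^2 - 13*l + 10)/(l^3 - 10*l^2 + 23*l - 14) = (l + 5)/(l - 7)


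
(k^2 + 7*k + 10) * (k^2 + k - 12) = k^4 + 8*k^3 + 5*k^2 - 74*k - 120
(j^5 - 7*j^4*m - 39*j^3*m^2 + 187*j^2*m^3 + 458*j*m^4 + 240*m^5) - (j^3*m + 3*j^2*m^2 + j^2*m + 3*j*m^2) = j^5 - 7*j^4*m - 39*j^3*m^2 - j^3*m + 187*j^2*m^3 - 3*j^2*m^2 - j^2*m + 458*j*m^4 - 3*j*m^2 + 240*m^5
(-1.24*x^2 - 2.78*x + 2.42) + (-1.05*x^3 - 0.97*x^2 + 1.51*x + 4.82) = -1.05*x^3 - 2.21*x^2 - 1.27*x + 7.24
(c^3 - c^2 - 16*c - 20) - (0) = c^3 - c^2 - 16*c - 20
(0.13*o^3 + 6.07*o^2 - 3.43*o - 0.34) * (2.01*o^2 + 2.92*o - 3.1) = 0.2613*o^5 + 12.5803*o^4 + 10.4271*o^3 - 29.516*o^2 + 9.6402*o + 1.054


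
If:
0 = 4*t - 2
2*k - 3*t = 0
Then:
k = 3/4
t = 1/2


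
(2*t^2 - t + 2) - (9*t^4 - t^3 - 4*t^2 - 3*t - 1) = -9*t^4 + t^3 + 6*t^2 + 2*t + 3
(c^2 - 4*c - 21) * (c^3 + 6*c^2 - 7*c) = c^5 + 2*c^4 - 52*c^3 - 98*c^2 + 147*c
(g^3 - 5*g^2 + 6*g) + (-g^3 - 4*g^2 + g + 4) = -9*g^2 + 7*g + 4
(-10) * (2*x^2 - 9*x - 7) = -20*x^2 + 90*x + 70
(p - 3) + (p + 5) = 2*p + 2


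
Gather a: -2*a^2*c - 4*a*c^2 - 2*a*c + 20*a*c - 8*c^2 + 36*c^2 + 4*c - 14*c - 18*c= -2*a^2*c + a*(-4*c^2 + 18*c) + 28*c^2 - 28*c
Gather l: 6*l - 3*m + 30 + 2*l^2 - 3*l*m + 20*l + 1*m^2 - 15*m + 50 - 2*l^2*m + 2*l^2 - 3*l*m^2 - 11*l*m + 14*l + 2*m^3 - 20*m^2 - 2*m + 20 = l^2*(4 - 2*m) + l*(-3*m^2 - 14*m + 40) + 2*m^3 - 19*m^2 - 20*m + 100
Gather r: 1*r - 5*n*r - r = -5*n*r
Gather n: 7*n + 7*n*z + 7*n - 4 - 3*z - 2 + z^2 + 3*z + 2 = n*(7*z + 14) + z^2 - 4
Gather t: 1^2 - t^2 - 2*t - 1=-t^2 - 2*t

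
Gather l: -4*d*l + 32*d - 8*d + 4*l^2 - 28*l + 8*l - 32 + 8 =24*d + 4*l^2 + l*(-4*d - 20) - 24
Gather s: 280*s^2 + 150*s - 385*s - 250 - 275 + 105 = 280*s^2 - 235*s - 420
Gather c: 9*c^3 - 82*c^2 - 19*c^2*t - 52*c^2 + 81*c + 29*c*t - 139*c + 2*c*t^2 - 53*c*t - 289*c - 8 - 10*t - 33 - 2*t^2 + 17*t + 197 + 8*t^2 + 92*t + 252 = 9*c^3 + c^2*(-19*t - 134) + c*(2*t^2 - 24*t - 347) + 6*t^2 + 99*t + 408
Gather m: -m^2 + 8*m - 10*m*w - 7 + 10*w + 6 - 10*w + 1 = -m^2 + m*(8 - 10*w)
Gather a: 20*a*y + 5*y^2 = 20*a*y + 5*y^2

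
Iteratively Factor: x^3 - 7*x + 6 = (x - 2)*(x^2 + 2*x - 3) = (x - 2)*(x + 3)*(x - 1)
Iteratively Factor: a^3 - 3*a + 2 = (a + 2)*(a^2 - 2*a + 1) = (a - 1)*(a + 2)*(a - 1)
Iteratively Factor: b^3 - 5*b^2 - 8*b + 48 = (b - 4)*(b^2 - b - 12) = (b - 4)^2*(b + 3)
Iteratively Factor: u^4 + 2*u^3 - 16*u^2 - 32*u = (u + 4)*(u^3 - 2*u^2 - 8*u) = u*(u + 4)*(u^2 - 2*u - 8) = u*(u - 4)*(u + 4)*(u + 2)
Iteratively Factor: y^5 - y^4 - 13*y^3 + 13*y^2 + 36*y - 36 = (y + 2)*(y^4 - 3*y^3 - 7*y^2 + 27*y - 18) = (y + 2)*(y + 3)*(y^3 - 6*y^2 + 11*y - 6) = (y - 2)*(y + 2)*(y + 3)*(y^2 - 4*y + 3) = (y - 3)*(y - 2)*(y + 2)*(y + 3)*(y - 1)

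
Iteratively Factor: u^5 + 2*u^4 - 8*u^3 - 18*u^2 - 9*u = (u - 3)*(u^4 + 5*u^3 + 7*u^2 + 3*u) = (u - 3)*(u + 3)*(u^3 + 2*u^2 + u) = (u - 3)*(u + 1)*(u + 3)*(u^2 + u) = u*(u - 3)*(u + 1)*(u + 3)*(u + 1)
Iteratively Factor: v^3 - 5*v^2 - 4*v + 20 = (v - 5)*(v^2 - 4) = (v - 5)*(v - 2)*(v + 2)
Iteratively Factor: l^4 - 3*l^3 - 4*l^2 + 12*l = (l - 3)*(l^3 - 4*l) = (l - 3)*(l + 2)*(l^2 - 2*l) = (l - 3)*(l - 2)*(l + 2)*(l)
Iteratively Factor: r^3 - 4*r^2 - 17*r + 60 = (r - 3)*(r^2 - r - 20) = (r - 3)*(r + 4)*(r - 5)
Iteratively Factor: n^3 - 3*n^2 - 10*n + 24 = (n - 4)*(n^2 + n - 6) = (n - 4)*(n - 2)*(n + 3)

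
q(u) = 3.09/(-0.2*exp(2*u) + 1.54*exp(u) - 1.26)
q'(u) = 3.09*(0.4*exp(2*u) - 1.54*exp(u))/(-0.2*exp(2*u) + 1.54*exp(u) - 1.26)^2 = (1.236*exp(u) - 4.7586)*exp(u)/(0.2*exp(2*u) - 1.54*exp(u) + 1.26)^2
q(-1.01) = -4.26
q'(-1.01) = -2.98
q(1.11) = 1.97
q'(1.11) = -1.24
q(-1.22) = -3.76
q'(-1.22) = -1.92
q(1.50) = 1.90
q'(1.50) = 1.33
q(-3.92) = -2.51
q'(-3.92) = -0.06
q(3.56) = -0.02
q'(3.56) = 0.04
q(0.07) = 19.12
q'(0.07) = -140.98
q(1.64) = 2.27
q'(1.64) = 4.47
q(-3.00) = -2.61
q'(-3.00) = -0.17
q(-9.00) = -2.45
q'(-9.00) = 0.00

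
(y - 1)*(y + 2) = y^2 + y - 2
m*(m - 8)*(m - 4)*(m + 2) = m^4 - 10*m^3 + 8*m^2 + 64*m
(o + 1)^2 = o^2 + 2*o + 1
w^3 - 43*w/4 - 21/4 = (w - 7/2)*(w + 1/2)*(w + 3)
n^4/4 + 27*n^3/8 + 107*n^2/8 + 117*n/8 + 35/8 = (n/4 + 1/4)*(n + 1/2)*(n + 5)*(n + 7)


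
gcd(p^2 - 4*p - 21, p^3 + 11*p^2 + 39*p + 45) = p + 3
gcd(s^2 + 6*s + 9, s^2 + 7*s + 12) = s + 3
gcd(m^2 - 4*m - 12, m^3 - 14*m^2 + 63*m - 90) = m - 6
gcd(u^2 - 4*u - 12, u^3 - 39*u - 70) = u + 2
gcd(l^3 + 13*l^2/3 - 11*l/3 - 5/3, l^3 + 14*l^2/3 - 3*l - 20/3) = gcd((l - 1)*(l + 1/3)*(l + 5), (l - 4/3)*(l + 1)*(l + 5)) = l + 5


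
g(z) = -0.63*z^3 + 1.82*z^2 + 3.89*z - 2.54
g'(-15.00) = -475.96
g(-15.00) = 2474.86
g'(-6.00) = -85.99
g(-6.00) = 175.72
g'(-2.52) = -17.29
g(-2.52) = 9.30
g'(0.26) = 4.71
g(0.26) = -1.42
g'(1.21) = 5.53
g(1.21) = 3.72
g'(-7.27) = -122.46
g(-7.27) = 307.44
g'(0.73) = 5.54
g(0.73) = 1.02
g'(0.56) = 5.34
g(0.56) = 0.10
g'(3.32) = -4.86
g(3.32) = 7.38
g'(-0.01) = 3.85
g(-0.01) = -2.58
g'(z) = -1.89*z^2 + 3.64*z + 3.89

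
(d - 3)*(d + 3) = d^2 - 9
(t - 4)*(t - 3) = t^2 - 7*t + 12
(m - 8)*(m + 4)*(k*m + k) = k*m^3 - 3*k*m^2 - 36*k*m - 32*k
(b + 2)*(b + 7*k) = b^2 + 7*b*k + 2*b + 14*k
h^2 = h^2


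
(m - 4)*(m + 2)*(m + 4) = m^3 + 2*m^2 - 16*m - 32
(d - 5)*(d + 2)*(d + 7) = d^3 + 4*d^2 - 31*d - 70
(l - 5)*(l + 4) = l^2 - l - 20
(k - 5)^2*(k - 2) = k^3 - 12*k^2 + 45*k - 50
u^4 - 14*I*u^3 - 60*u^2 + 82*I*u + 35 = (u - 7*I)*(u - 5*I)*(u - I)^2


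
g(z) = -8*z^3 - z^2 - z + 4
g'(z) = -24*z^2 - 2*z - 1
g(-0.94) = 10.70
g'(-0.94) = -20.33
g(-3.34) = 294.26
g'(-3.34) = -262.05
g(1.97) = -63.01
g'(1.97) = -98.08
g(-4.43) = 684.31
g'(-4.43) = -463.14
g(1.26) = -14.85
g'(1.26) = -41.62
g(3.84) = -467.57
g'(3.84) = -362.57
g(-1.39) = 24.94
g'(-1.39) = -44.59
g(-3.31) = 286.47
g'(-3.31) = -257.33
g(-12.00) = 13696.00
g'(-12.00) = -3433.00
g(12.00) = -13976.00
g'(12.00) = -3481.00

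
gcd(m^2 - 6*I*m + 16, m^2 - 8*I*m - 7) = 1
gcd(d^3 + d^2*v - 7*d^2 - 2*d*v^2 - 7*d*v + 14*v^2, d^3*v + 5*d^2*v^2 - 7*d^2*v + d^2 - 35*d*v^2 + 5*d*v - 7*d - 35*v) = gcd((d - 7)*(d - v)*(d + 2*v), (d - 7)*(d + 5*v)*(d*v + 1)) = d - 7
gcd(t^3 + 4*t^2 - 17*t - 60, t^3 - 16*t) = t - 4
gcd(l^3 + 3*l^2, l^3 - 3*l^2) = l^2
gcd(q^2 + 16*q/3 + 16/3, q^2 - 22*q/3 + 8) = 1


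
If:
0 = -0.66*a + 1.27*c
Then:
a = 1.92424242424242*c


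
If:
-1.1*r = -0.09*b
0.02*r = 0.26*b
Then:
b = 0.00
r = 0.00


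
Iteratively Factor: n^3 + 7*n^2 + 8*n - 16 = (n - 1)*(n^2 + 8*n + 16) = (n - 1)*(n + 4)*(n + 4)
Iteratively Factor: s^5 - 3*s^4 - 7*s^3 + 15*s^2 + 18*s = (s - 3)*(s^4 - 7*s^2 - 6*s) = (s - 3)*(s + 2)*(s^3 - 2*s^2 - 3*s) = s*(s - 3)*(s + 2)*(s^2 - 2*s - 3) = s*(s - 3)^2*(s + 2)*(s + 1)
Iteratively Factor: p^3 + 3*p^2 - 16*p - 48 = (p - 4)*(p^2 + 7*p + 12) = (p - 4)*(p + 4)*(p + 3)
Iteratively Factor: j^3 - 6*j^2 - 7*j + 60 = (j + 3)*(j^2 - 9*j + 20) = (j - 5)*(j + 3)*(j - 4)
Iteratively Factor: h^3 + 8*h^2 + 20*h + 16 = (h + 4)*(h^2 + 4*h + 4) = (h + 2)*(h + 4)*(h + 2)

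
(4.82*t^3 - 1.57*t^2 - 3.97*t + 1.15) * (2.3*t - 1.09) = 11.086*t^4 - 8.8648*t^3 - 7.4197*t^2 + 6.9723*t - 1.2535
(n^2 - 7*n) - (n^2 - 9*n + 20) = 2*n - 20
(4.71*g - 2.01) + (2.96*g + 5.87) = 7.67*g + 3.86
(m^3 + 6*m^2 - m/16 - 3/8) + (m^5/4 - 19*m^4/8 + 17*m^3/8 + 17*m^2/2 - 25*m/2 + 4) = m^5/4 - 19*m^4/8 + 25*m^3/8 + 29*m^2/2 - 201*m/16 + 29/8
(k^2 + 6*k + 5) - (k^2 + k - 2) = 5*k + 7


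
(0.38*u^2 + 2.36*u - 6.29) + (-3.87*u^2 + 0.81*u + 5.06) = -3.49*u^2 + 3.17*u - 1.23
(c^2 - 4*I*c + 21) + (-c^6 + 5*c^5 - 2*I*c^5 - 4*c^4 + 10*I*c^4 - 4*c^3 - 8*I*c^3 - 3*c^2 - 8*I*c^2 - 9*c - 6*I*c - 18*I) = -c^6 + 5*c^5 - 2*I*c^5 - 4*c^4 + 10*I*c^4 - 4*c^3 - 8*I*c^3 - 2*c^2 - 8*I*c^2 - 9*c - 10*I*c + 21 - 18*I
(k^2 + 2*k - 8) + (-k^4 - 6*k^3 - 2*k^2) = -k^4 - 6*k^3 - k^2 + 2*k - 8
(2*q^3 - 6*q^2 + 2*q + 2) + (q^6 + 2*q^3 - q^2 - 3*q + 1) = q^6 + 4*q^3 - 7*q^2 - q + 3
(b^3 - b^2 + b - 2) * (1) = b^3 - b^2 + b - 2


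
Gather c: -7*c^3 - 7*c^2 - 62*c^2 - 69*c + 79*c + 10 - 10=-7*c^3 - 69*c^2 + 10*c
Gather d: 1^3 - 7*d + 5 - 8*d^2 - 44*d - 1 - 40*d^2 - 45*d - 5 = -48*d^2 - 96*d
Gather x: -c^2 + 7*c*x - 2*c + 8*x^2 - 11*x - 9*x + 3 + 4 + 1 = -c^2 - 2*c + 8*x^2 + x*(7*c - 20) + 8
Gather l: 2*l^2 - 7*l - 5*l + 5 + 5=2*l^2 - 12*l + 10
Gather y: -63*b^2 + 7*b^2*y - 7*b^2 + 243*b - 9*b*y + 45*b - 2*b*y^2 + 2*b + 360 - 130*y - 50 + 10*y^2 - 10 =-70*b^2 + 290*b + y^2*(10 - 2*b) + y*(7*b^2 - 9*b - 130) + 300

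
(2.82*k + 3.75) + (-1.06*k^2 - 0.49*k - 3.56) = -1.06*k^2 + 2.33*k + 0.19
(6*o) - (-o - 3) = 7*o + 3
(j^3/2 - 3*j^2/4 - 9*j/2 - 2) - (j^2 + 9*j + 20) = j^3/2 - 7*j^2/4 - 27*j/2 - 22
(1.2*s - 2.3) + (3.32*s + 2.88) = 4.52*s + 0.58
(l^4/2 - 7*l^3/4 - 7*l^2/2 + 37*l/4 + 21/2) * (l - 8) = l^5/2 - 23*l^4/4 + 21*l^3/2 + 149*l^2/4 - 127*l/2 - 84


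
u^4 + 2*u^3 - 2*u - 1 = (u - 1)*(u + 1)^3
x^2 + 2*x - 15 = (x - 3)*(x + 5)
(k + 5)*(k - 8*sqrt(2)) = k^2 - 8*sqrt(2)*k + 5*k - 40*sqrt(2)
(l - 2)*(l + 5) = l^2 + 3*l - 10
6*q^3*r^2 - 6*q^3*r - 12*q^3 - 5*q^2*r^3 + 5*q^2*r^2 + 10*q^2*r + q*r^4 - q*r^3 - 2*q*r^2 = (-3*q + r)*(-2*q + r)*(r - 2)*(q*r + q)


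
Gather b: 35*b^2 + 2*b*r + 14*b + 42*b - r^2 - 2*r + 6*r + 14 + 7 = 35*b^2 + b*(2*r + 56) - r^2 + 4*r + 21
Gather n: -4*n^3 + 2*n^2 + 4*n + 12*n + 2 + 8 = -4*n^3 + 2*n^2 + 16*n + 10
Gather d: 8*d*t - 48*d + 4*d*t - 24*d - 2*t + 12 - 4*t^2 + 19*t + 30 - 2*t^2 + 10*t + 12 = d*(12*t - 72) - 6*t^2 + 27*t + 54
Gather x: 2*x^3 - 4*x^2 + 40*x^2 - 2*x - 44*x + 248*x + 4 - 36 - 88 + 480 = 2*x^3 + 36*x^2 + 202*x + 360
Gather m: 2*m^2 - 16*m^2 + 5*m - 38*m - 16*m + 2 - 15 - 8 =-14*m^2 - 49*m - 21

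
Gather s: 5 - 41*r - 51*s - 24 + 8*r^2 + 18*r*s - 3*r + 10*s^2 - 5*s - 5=8*r^2 - 44*r + 10*s^2 + s*(18*r - 56) - 24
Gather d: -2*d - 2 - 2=-2*d - 4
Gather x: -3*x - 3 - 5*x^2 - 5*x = -5*x^2 - 8*x - 3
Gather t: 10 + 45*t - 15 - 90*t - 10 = -45*t - 15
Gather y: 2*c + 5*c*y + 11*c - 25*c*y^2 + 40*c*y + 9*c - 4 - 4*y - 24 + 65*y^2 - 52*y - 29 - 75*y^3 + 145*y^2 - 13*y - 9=22*c - 75*y^3 + y^2*(210 - 25*c) + y*(45*c - 69) - 66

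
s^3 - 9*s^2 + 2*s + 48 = (s - 8)*(s - 3)*(s + 2)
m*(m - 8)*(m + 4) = m^3 - 4*m^2 - 32*m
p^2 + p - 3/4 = (p - 1/2)*(p + 3/2)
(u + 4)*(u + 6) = u^2 + 10*u + 24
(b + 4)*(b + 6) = b^2 + 10*b + 24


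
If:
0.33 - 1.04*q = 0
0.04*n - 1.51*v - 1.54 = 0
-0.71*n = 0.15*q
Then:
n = -0.07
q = 0.32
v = -1.02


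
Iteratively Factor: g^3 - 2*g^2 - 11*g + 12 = (g - 1)*(g^2 - g - 12) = (g - 1)*(g + 3)*(g - 4)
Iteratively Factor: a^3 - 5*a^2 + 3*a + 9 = (a - 3)*(a^2 - 2*a - 3) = (a - 3)^2*(a + 1)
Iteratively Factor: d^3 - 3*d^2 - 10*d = (d - 5)*(d^2 + 2*d) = (d - 5)*(d + 2)*(d)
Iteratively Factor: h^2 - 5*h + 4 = (h - 4)*(h - 1)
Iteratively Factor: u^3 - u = (u + 1)*(u^2 - u) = u*(u + 1)*(u - 1)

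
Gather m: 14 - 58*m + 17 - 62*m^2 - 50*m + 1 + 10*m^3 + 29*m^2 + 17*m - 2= 10*m^3 - 33*m^2 - 91*m + 30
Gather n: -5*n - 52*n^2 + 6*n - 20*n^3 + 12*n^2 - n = -20*n^3 - 40*n^2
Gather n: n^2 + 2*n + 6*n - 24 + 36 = n^2 + 8*n + 12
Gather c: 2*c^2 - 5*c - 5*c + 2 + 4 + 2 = 2*c^2 - 10*c + 8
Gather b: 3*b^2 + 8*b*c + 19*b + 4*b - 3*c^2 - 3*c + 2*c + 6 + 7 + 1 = 3*b^2 + b*(8*c + 23) - 3*c^2 - c + 14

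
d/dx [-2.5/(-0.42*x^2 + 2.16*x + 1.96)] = (5.4 - 2.1*x)/(-0.42*x^2 + 2.16*x + 1.96)^2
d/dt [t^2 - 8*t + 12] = 2*t - 8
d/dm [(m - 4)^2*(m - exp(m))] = (m - 4)*(2*m + (1 - exp(m))*(m - 4) - 2*exp(m))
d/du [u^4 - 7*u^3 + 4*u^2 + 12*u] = 4*u^3 - 21*u^2 + 8*u + 12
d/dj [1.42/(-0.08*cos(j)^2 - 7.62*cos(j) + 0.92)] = -(0.2272*cos(j) + 10.8204)*sin(j)/(0.08*cos(j)^2 + 7.62*cos(j) - 0.92)^2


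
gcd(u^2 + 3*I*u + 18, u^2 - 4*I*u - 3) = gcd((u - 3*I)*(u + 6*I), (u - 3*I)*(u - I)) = u - 3*I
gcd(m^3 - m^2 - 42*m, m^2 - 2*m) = m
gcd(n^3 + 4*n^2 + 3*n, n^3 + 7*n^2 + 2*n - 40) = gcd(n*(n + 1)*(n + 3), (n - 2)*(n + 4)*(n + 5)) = 1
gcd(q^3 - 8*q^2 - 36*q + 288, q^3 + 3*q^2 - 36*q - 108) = q^2 - 36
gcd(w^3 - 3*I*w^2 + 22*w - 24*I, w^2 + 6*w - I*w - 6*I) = w - I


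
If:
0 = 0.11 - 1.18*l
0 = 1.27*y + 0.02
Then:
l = 0.09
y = -0.02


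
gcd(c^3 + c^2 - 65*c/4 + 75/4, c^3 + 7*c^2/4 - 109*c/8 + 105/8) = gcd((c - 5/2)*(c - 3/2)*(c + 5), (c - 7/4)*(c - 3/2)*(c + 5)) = c^2 + 7*c/2 - 15/2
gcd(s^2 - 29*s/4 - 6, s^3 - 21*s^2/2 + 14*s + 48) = s - 8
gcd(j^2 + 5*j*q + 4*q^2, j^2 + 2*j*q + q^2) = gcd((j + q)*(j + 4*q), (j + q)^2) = j + q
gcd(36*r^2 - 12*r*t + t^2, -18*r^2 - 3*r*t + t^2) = 6*r - t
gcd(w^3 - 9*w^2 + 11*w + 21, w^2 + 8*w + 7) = w + 1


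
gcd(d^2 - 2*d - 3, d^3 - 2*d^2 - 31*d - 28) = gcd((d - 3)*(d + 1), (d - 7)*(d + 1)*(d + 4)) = d + 1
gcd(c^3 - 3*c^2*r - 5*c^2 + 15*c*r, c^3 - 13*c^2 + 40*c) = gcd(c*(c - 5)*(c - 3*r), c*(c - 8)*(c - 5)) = c^2 - 5*c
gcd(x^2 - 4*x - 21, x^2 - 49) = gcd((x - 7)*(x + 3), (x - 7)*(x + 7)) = x - 7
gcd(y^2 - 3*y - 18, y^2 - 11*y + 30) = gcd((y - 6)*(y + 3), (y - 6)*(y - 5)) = y - 6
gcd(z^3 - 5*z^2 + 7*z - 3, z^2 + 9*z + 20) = 1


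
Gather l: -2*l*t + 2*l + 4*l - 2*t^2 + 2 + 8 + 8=l*(6 - 2*t) - 2*t^2 + 18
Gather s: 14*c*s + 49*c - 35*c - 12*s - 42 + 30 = 14*c + s*(14*c - 12) - 12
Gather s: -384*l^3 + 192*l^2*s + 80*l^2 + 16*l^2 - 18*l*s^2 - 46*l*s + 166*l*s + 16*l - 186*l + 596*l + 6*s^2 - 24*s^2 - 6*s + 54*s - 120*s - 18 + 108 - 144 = -384*l^3 + 96*l^2 + 426*l + s^2*(-18*l - 18) + s*(192*l^2 + 120*l - 72) - 54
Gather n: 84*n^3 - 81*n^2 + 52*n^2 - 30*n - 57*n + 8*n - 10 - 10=84*n^3 - 29*n^2 - 79*n - 20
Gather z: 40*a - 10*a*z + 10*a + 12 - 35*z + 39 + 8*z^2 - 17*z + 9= 50*a + 8*z^2 + z*(-10*a - 52) + 60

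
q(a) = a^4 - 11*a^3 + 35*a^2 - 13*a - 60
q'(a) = 4*a^3 - 33*a^2 + 70*a - 13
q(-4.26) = 1810.28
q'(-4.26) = -1219.31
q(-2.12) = 249.87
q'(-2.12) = -347.83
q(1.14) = -43.94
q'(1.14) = 29.84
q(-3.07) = 716.89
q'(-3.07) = -654.66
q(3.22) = 1.29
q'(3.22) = 3.79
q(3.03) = 0.23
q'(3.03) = 7.40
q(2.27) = -11.27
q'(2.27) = 22.64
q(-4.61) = 2273.10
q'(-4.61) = -1428.91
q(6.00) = 42.00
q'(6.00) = 83.00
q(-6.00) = 4950.00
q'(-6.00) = -2485.00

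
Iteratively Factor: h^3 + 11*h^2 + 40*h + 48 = (h + 3)*(h^2 + 8*h + 16) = (h + 3)*(h + 4)*(h + 4)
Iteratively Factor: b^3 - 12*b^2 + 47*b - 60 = (b - 3)*(b^2 - 9*b + 20) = (b - 5)*(b - 3)*(b - 4)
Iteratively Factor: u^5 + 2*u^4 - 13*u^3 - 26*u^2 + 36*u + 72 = (u + 2)*(u^4 - 13*u^2 + 36) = (u + 2)*(u + 3)*(u^3 - 3*u^2 - 4*u + 12) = (u - 2)*(u + 2)*(u + 3)*(u^2 - u - 6) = (u - 3)*(u - 2)*(u + 2)*(u + 3)*(u + 2)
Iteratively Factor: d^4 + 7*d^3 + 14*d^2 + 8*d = (d + 4)*(d^3 + 3*d^2 + 2*d) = d*(d + 4)*(d^2 + 3*d + 2) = d*(d + 1)*(d + 4)*(d + 2)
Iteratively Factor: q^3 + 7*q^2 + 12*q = (q + 4)*(q^2 + 3*q) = q*(q + 4)*(q + 3)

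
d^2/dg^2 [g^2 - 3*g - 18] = 2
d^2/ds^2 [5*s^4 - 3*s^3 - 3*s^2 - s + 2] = 60*s^2 - 18*s - 6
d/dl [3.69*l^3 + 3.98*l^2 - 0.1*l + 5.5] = 11.07*l^2 + 7.96*l - 0.1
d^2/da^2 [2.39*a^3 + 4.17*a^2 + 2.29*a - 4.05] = 14.34*a + 8.34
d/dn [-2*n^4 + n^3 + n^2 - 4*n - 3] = -8*n^3 + 3*n^2 + 2*n - 4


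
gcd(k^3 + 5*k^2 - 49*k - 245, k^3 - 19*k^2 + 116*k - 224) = k - 7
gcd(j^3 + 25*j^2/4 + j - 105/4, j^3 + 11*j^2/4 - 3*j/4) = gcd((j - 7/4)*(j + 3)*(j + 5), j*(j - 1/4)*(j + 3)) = j + 3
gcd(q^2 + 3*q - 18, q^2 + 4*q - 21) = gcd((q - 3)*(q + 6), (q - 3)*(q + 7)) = q - 3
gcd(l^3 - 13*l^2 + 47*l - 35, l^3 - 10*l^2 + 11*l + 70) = l^2 - 12*l + 35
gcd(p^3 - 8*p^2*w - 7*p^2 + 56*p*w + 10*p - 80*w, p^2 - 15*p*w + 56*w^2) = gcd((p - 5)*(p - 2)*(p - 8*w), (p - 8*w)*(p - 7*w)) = p - 8*w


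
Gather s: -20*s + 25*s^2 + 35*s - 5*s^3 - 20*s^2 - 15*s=-5*s^3 + 5*s^2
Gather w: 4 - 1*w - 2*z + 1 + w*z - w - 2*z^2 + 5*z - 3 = w*(z - 2) - 2*z^2 + 3*z + 2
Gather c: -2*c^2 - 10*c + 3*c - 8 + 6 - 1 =-2*c^2 - 7*c - 3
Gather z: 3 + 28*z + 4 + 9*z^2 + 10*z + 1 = 9*z^2 + 38*z + 8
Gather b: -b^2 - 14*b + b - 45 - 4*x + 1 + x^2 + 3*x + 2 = -b^2 - 13*b + x^2 - x - 42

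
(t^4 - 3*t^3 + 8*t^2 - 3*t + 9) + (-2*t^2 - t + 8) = t^4 - 3*t^3 + 6*t^2 - 4*t + 17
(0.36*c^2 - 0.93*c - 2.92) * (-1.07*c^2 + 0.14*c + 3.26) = -0.3852*c^4 + 1.0455*c^3 + 4.1678*c^2 - 3.4406*c - 9.5192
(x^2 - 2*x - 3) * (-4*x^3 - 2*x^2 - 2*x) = -4*x^5 + 6*x^4 + 14*x^3 + 10*x^2 + 6*x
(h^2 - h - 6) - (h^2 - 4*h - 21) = 3*h + 15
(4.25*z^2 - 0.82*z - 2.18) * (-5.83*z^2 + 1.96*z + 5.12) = -24.7775*z^4 + 13.1106*z^3 + 32.8622*z^2 - 8.4712*z - 11.1616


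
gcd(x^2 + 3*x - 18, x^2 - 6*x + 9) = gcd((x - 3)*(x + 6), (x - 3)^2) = x - 3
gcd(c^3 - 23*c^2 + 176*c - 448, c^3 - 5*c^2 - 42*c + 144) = c - 8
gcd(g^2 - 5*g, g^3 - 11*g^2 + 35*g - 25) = g - 5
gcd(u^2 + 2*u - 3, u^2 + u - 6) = u + 3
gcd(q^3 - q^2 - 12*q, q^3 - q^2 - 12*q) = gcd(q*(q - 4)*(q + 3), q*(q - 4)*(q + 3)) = q^3 - q^2 - 12*q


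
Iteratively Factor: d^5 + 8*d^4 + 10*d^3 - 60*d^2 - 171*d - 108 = (d + 1)*(d^4 + 7*d^3 + 3*d^2 - 63*d - 108) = (d + 1)*(d + 3)*(d^3 + 4*d^2 - 9*d - 36) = (d + 1)*(d + 3)*(d + 4)*(d^2 - 9) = (d - 3)*(d + 1)*(d + 3)*(d + 4)*(d + 3)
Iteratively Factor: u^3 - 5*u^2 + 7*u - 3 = (u - 3)*(u^2 - 2*u + 1) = (u - 3)*(u - 1)*(u - 1)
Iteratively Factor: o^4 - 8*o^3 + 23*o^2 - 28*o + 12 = (o - 1)*(o^3 - 7*o^2 + 16*o - 12) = (o - 3)*(o - 1)*(o^2 - 4*o + 4) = (o - 3)*(o - 2)*(o - 1)*(o - 2)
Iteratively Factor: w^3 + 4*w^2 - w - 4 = (w - 1)*(w^2 + 5*w + 4) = (w - 1)*(w + 4)*(w + 1)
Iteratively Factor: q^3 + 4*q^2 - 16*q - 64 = (q - 4)*(q^2 + 8*q + 16) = (q - 4)*(q + 4)*(q + 4)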